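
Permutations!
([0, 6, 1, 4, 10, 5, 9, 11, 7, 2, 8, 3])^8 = [0, 1, 2, 10, 8, 5, 6, 3, 11, 9, 7, 4]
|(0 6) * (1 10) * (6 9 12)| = 4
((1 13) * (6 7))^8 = (13)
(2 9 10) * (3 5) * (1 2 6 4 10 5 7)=(1 2 9 5 3 7)(4 10 6)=[0, 2, 9, 7, 10, 3, 4, 1, 8, 5, 6]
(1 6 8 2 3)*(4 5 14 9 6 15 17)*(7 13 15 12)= (1 12 7 13 15 17 4 5 14 9 6 8 2 3)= [0, 12, 3, 1, 5, 14, 8, 13, 2, 6, 10, 11, 7, 15, 9, 17, 16, 4]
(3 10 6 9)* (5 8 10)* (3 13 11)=(3 5 8 10 6 9 13 11)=[0, 1, 2, 5, 4, 8, 9, 7, 10, 13, 6, 3, 12, 11]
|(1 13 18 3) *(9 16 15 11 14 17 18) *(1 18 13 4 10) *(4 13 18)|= 12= |(1 13 9 16 15 11 14 17 18 3 4 10)|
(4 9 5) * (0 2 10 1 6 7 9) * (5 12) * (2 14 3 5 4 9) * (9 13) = [14, 6, 10, 5, 0, 13, 7, 2, 8, 12, 1, 11, 4, 9, 3] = (0 14 3 5 13 9 12 4)(1 6 7 2 10)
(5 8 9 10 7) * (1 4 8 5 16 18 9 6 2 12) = (1 4 8 6 2 12)(7 16 18 9 10) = [0, 4, 12, 3, 8, 5, 2, 16, 6, 10, 7, 11, 1, 13, 14, 15, 18, 17, 9]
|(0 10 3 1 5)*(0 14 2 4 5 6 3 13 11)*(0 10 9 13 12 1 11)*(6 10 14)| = |(0 9 13)(1 10 12)(2 4 5 6 3 11 14)| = 21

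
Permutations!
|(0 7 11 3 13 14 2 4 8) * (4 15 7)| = 21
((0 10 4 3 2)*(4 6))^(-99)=((0 10 6 4 3 2))^(-99)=(0 4)(2 6)(3 10)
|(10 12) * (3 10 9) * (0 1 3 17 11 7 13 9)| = |(0 1 3 10 12)(7 13 9 17 11)| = 5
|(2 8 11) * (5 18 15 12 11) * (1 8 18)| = 15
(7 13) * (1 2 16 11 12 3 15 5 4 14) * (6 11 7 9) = (1 2 16 7 13 9 6 11 12 3 15 5 4 14) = [0, 2, 16, 15, 14, 4, 11, 13, 8, 6, 10, 12, 3, 9, 1, 5, 7]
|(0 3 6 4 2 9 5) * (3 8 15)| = |(0 8 15 3 6 4 2 9 5)| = 9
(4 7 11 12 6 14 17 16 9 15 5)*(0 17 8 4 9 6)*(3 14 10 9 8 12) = (0 17 16 6 10 9 15 5 8 4 7 11 3 14 12) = [17, 1, 2, 14, 7, 8, 10, 11, 4, 15, 9, 3, 0, 13, 12, 5, 6, 16]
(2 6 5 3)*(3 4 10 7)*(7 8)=[0, 1, 6, 2, 10, 4, 5, 3, 7, 9, 8]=(2 6 5 4 10 8 7 3)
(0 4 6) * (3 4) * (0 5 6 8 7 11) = [3, 1, 2, 4, 8, 6, 5, 11, 7, 9, 10, 0] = (0 3 4 8 7 11)(5 6)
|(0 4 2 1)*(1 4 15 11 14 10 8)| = 14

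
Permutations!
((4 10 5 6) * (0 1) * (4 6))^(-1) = (0 1)(4 5 10)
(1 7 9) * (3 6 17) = (1 7 9)(3 6 17) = [0, 7, 2, 6, 4, 5, 17, 9, 8, 1, 10, 11, 12, 13, 14, 15, 16, 3]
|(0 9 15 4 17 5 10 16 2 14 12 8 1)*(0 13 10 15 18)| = |(0 9 18)(1 13 10 16 2 14 12 8)(4 17 5 15)| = 24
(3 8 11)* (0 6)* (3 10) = [6, 1, 2, 8, 4, 5, 0, 7, 11, 9, 3, 10] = (0 6)(3 8 11 10)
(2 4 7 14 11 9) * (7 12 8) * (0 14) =[14, 1, 4, 3, 12, 5, 6, 0, 7, 2, 10, 9, 8, 13, 11] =(0 14 11 9 2 4 12 8 7)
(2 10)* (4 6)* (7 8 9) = (2 10)(4 6)(7 8 9) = [0, 1, 10, 3, 6, 5, 4, 8, 9, 7, 2]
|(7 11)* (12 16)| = |(7 11)(12 16)| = 2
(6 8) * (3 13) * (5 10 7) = (3 13)(5 10 7)(6 8) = [0, 1, 2, 13, 4, 10, 8, 5, 6, 9, 7, 11, 12, 3]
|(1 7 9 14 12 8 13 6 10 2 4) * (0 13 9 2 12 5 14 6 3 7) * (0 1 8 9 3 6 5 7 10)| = |(0 13 6)(2 4 8 3 10 12 9 5 14 7)| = 30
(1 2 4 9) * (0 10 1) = (0 10 1 2 4 9) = [10, 2, 4, 3, 9, 5, 6, 7, 8, 0, 1]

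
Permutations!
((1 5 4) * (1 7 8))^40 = (8) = ((1 5 4 7 8))^40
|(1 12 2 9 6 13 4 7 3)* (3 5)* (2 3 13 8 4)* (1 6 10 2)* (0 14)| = |(0 14)(1 12 3 6 8 4 7 5 13)(2 9 10)| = 18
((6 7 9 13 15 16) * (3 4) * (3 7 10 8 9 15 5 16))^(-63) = (16)(3 4 7 15)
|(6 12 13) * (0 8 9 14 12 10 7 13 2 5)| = 28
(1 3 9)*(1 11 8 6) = (1 3 9 11 8 6) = [0, 3, 2, 9, 4, 5, 1, 7, 6, 11, 10, 8]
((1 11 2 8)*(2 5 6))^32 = (1 5 2)(6 8 11)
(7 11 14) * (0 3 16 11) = (0 3 16 11 14 7) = [3, 1, 2, 16, 4, 5, 6, 0, 8, 9, 10, 14, 12, 13, 7, 15, 11]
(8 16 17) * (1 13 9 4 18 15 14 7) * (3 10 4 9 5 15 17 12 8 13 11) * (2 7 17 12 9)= [0, 11, 7, 10, 18, 15, 6, 1, 16, 2, 4, 3, 8, 5, 17, 14, 9, 13, 12]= (1 11 3 10 4 18 12 8 16 9 2 7)(5 15 14 17 13)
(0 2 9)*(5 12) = [2, 1, 9, 3, 4, 12, 6, 7, 8, 0, 10, 11, 5] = (0 2 9)(5 12)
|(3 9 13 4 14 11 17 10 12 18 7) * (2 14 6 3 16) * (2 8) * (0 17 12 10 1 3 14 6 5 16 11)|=|(0 17 1 3 9 13 4 5 16 8 2 6 14)(7 11 12 18)|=52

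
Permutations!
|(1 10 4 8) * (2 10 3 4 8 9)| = 7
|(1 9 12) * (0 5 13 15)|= 12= |(0 5 13 15)(1 9 12)|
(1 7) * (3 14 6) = (1 7)(3 14 6) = [0, 7, 2, 14, 4, 5, 3, 1, 8, 9, 10, 11, 12, 13, 6]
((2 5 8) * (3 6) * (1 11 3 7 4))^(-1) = ((1 11 3 6 7 4)(2 5 8))^(-1) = (1 4 7 6 3 11)(2 8 5)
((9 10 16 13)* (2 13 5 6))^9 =(2 9 16 6 13 10 5)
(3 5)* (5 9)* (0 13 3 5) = (0 13 3 9) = [13, 1, 2, 9, 4, 5, 6, 7, 8, 0, 10, 11, 12, 3]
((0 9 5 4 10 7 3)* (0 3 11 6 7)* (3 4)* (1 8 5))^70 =(0 4 5 1)(3 8 9 10)(6 7 11)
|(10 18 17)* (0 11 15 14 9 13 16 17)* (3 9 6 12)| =13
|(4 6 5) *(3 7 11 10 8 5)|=8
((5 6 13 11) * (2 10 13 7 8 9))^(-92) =((2 10 13 11 5 6 7 8 9))^(-92) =(2 8 6 11 10 9 7 5 13)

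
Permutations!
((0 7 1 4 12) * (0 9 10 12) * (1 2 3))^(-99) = (12)(0 3)(1 7)(2 4)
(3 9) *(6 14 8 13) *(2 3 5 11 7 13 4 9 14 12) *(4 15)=(2 3 14 8 15 4 9 5 11 7 13 6 12)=[0, 1, 3, 14, 9, 11, 12, 13, 15, 5, 10, 7, 2, 6, 8, 4]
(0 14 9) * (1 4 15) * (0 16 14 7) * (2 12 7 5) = (0 5 2 12 7)(1 4 15)(9 16 14) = [5, 4, 12, 3, 15, 2, 6, 0, 8, 16, 10, 11, 7, 13, 9, 1, 14]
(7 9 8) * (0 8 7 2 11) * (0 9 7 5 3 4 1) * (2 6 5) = (0 8 6 5 3 4 1)(2 11 9) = [8, 0, 11, 4, 1, 3, 5, 7, 6, 2, 10, 9]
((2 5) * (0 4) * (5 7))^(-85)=(0 4)(2 5 7)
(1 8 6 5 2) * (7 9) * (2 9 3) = (1 8 6 5 9 7 3 2) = [0, 8, 1, 2, 4, 9, 5, 3, 6, 7]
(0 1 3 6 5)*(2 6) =(0 1 3 2 6 5) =[1, 3, 6, 2, 4, 0, 5]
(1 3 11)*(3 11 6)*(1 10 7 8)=(1 11 10 7 8)(3 6)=[0, 11, 2, 6, 4, 5, 3, 8, 1, 9, 7, 10]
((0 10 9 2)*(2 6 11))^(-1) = (0 2 11 6 9 10) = ((0 10 9 6 11 2))^(-1)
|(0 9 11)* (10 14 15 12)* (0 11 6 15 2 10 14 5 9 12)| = |(0 12 14 2 10 5 9 6 15)| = 9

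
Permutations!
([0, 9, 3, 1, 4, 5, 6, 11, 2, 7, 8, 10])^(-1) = (1 3 2 8 10 11 7 9)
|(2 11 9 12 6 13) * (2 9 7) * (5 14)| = |(2 11 7)(5 14)(6 13 9 12)| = 12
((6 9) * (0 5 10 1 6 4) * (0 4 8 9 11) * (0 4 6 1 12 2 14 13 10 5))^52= (2 13 12 14 10)(4 6 11)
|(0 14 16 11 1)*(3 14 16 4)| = 12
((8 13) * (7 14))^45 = ((7 14)(8 13))^45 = (7 14)(8 13)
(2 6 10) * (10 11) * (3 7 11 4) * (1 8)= (1 8)(2 6 4 3 7 11 10)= [0, 8, 6, 7, 3, 5, 4, 11, 1, 9, 2, 10]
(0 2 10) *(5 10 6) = (0 2 6 5 10) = [2, 1, 6, 3, 4, 10, 5, 7, 8, 9, 0]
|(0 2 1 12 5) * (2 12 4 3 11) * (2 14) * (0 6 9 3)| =|(0 12 5 6 9 3 11 14 2 1 4)| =11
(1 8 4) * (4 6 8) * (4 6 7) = (1 6 8 7 4) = [0, 6, 2, 3, 1, 5, 8, 4, 7]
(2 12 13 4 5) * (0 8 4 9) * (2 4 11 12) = (0 8 11 12 13 9)(4 5) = [8, 1, 2, 3, 5, 4, 6, 7, 11, 0, 10, 12, 13, 9]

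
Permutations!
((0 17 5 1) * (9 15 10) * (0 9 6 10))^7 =((0 17 5 1 9 15)(6 10))^7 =(0 17 5 1 9 15)(6 10)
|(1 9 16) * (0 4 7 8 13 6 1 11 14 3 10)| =13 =|(0 4 7 8 13 6 1 9 16 11 14 3 10)|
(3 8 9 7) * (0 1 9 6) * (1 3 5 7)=(0 3 8 6)(1 9)(5 7)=[3, 9, 2, 8, 4, 7, 0, 5, 6, 1]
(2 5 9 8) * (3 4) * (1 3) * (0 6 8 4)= (0 6 8 2 5 9 4 1 3)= [6, 3, 5, 0, 1, 9, 8, 7, 2, 4]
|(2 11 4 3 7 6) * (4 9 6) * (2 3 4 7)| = |(2 11 9 6 3)| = 5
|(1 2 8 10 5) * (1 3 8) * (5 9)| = |(1 2)(3 8 10 9 5)| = 10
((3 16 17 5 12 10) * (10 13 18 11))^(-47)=(3 11 13 5 16 10 18 12 17)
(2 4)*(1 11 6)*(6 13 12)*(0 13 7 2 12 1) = [13, 11, 4, 3, 12, 5, 0, 2, 8, 9, 10, 7, 6, 1] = (0 13 1 11 7 2 4 12 6)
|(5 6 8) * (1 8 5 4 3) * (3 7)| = |(1 8 4 7 3)(5 6)| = 10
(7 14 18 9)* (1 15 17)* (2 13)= [0, 15, 13, 3, 4, 5, 6, 14, 8, 7, 10, 11, 12, 2, 18, 17, 16, 1, 9]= (1 15 17)(2 13)(7 14 18 9)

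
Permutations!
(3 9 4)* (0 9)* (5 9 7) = (0 7 5 9 4 3) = [7, 1, 2, 0, 3, 9, 6, 5, 8, 4]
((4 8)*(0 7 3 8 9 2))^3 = (0 8 2 3 9 7 4)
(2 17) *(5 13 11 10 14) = (2 17)(5 13 11 10 14) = [0, 1, 17, 3, 4, 13, 6, 7, 8, 9, 14, 10, 12, 11, 5, 15, 16, 2]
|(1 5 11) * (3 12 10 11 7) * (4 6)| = |(1 5 7 3 12 10 11)(4 6)| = 14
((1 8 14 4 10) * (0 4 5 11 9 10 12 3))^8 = (1 8 14 5 11 9 10)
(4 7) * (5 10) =(4 7)(5 10) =[0, 1, 2, 3, 7, 10, 6, 4, 8, 9, 5]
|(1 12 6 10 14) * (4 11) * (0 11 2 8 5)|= |(0 11 4 2 8 5)(1 12 6 10 14)|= 30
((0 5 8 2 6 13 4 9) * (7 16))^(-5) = ((0 5 8 2 6 13 4 9)(7 16))^(-5) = (0 2 4 5 6 9 8 13)(7 16)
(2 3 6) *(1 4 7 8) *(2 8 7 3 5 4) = [0, 2, 5, 6, 3, 4, 8, 7, 1] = (1 2 5 4 3 6 8)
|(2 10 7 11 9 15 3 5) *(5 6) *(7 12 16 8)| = 12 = |(2 10 12 16 8 7 11 9 15 3 6 5)|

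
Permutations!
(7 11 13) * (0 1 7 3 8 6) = (0 1 7 11 13 3 8 6) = [1, 7, 2, 8, 4, 5, 0, 11, 6, 9, 10, 13, 12, 3]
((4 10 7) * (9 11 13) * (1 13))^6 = (1 9)(11 13)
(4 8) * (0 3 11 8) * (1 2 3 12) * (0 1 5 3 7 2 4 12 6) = (0 6)(1 4)(2 7)(3 11 8 12 5) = [6, 4, 7, 11, 1, 3, 0, 2, 12, 9, 10, 8, 5]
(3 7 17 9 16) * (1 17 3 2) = (1 17 9 16 2)(3 7) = [0, 17, 1, 7, 4, 5, 6, 3, 8, 16, 10, 11, 12, 13, 14, 15, 2, 9]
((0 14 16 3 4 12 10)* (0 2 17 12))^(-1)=(0 4 3 16 14)(2 10 12 17)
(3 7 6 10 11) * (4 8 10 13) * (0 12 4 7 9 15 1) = (0 12 4 8 10 11 3 9 15 1)(6 13 7) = [12, 0, 2, 9, 8, 5, 13, 6, 10, 15, 11, 3, 4, 7, 14, 1]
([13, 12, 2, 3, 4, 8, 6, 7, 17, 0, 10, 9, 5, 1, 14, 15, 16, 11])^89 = (0 9 11 17 8 5 12 1 13)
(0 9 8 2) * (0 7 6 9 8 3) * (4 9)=[8, 1, 7, 0, 9, 5, 4, 6, 2, 3]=(0 8 2 7 6 4 9 3)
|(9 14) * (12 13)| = 2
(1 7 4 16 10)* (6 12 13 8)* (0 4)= (0 4 16 10 1 7)(6 12 13 8)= [4, 7, 2, 3, 16, 5, 12, 0, 6, 9, 1, 11, 13, 8, 14, 15, 10]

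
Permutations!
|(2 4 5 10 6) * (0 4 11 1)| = |(0 4 5 10 6 2 11 1)| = 8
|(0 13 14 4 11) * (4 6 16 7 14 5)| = |(0 13 5 4 11)(6 16 7 14)| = 20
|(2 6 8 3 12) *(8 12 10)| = 3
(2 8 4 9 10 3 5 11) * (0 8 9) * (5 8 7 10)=[7, 1, 9, 8, 0, 11, 6, 10, 4, 5, 3, 2]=(0 7 10 3 8 4)(2 9 5 11)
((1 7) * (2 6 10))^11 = (1 7)(2 10 6)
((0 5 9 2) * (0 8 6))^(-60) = (9)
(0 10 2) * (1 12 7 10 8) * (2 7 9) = (0 8 1 12 9 2)(7 10) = [8, 12, 0, 3, 4, 5, 6, 10, 1, 2, 7, 11, 9]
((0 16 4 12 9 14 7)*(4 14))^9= (0 16 14 7)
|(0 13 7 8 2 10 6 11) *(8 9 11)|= 20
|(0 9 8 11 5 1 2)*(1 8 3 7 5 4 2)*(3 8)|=6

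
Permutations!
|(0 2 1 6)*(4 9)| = |(0 2 1 6)(4 9)| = 4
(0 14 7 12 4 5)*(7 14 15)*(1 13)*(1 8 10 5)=(0 15 7 12 4 1 13 8 10 5)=[15, 13, 2, 3, 1, 0, 6, 12, 10, 9, 5, 11, 4, 8, 14, 7]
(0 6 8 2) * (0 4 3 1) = (0 6 8 2 4 3 1) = [6, 0, 4, 1, 3, 5, 8, 7, 2]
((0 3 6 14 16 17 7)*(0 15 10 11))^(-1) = ((0 3 6 14 16 17 7 15 10 11))^(-1) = (0 11 10 15 7 17 16 14 6 3)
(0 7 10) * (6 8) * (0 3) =(0 7 10 3)(6 8) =[7, 1, 2, 0, 4, 5, 8, 10, 6, 9, 3]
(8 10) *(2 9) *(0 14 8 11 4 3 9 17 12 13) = [14, 1, 17, 9, 3, 5, 6, 7, 10, 2, 11, 4, 13, 0, 8, 15, 16, 12] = (0 14 8 10 11 4 3 9 2 17 12 13)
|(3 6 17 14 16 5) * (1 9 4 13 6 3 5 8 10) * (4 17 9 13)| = 9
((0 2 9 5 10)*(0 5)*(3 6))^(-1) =((0 2 9)(3 6)(5 10))^(-1) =(0 9 2)(3 6)(5 10)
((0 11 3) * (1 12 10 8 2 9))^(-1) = (0 3 11)(1 9 2 8 10 12)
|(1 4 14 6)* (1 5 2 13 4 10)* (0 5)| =14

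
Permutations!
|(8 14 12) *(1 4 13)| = 3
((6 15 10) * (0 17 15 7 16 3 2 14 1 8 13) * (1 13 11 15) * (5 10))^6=(0 5 2 8 7)(1 6 13 15 3)(10 14 11 16 17)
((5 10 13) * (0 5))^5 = ((0 5 10 13))^5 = (0 5 10 13)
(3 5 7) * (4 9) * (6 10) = (3 5 7)(4 9)(6 10) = [0, 1, 2, 5, 9, 7, 10, 3, 8, 4, 6]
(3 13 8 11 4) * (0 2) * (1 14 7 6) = [2, 14, 0, 13, 3, 5, 1, 6, 11, 9, 10, 4, 12, 8, 7] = (0 2)(1 14 7 6)(3 13 8 11 4)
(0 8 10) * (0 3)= [8, 1, 2, 0, 4, 5, 6, 7, 10, 9, 3]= (0 8 10 3)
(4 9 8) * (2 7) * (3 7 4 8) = (2 4 9 3 7) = [0, 1, 4, 7, 9, 5, 6, 2, 8, 3]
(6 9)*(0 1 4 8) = (0 1 4 8)(6 9) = [1, 4, 2, 3, 8, 5, 9, 7, 0, 6]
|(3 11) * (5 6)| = |(3 11)(5 6)| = 2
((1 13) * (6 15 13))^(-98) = ((1 6 15 13))^(-98) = (1 15)(6 13)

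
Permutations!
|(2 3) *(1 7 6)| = 6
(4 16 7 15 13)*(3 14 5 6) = (3 14 5 6)(4 16 7 15 13) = [0, 1, 2, 14, 16, 6, 3, 15, 8, 9, 10, 11, 12, 4, 5, 13, 7]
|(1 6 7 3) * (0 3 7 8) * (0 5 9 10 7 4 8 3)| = 6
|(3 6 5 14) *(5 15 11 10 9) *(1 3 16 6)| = |(1 3)(5 14 16 6 15 11 10 9)| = 8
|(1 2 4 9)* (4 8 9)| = 4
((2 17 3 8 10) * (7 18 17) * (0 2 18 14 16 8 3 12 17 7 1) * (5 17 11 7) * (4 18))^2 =((0 2 1)(4 18 5 17 12 11 7 14 16 8 10))^2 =(0 1 2)(4 5 12 7 16 10 18 17 11 14 8)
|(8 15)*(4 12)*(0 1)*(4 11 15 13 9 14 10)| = 18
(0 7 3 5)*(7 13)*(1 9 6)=(0 13 7 3 5)(1 9 6)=[13, 9, 2, 5, 4, 0, 1, 3, 8, 6, 10, 11, 12, 7]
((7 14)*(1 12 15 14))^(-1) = (1 7 14 15 12)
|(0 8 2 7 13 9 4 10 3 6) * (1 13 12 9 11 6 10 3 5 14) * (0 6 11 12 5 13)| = |(0 8 2 7 5 14 1)(3 10 13 12 9 4)| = 42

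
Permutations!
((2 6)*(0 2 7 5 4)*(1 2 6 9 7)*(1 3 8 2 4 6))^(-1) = ((0 1 4)(2 9 7 5 6 3 8))^(-1) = (0 4 1)(2 8 3 6 5 7 9)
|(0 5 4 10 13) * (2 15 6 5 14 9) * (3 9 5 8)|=6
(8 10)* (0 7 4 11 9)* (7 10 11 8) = (0 10 7 4 8 11 9) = [10, 1, 2, 3, 8, 5, 6, 4, 11, 0, 7, 9]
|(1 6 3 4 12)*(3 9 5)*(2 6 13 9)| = |(1 13 9 5 3 4 12)(2 6)| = 14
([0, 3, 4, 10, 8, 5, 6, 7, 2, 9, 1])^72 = [0, 1, 2, 3, 4, 5, 6, 7, 8, 9, 10]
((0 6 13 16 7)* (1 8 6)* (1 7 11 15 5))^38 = ((0 7)(1 8 6 13 16 11 15 5))^38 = (1 15 16 6)(5 11 13 8)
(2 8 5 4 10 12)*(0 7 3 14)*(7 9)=(0 9 7 3 14)(2 8 5 4 10 12)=[9, 1, 8, 14, 10, 4, 6, 3, 5, 7, 12, 11, 2, 13, 0]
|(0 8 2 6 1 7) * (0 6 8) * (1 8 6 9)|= |(1 7 9)(2 6 8)|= 3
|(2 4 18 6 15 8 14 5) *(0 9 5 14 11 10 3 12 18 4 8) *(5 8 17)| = 30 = |(0 9 8 11 10 3 12 18 6 15)(2 17 5)|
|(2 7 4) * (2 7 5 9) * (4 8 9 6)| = 7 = |(2 5 6 4 7 8 9)|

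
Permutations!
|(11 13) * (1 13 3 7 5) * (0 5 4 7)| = 6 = |(0 5 1 13 11 3)(4 7)|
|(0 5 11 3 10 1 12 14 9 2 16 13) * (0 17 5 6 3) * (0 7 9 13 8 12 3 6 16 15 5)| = 42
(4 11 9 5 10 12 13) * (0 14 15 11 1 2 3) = [14, 2, 3, 0, 1, 10, 6, 7, 8, 5, 12, 9, 13, 4, 15, 11] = (0 14 15 11 9 5 10 12 13 4 1 2 3)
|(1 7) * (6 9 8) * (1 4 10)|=12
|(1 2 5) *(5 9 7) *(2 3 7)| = |(1 3 7 5)(2 9)| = 4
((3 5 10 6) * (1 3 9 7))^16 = (1 5 6 7 3 10 9) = ((1 3 5 10 6 9 7))^16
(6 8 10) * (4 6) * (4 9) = [0, 1, 2, 3, 6, 5, 8, 7, 10, 4, 9] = (4 6 8 10 9)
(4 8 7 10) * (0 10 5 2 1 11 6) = [10, 11, 1, 3, 8, 2, 0, 5, 7, 9, 4, 6] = (0 10 4 8 7 5 2 1 11 6)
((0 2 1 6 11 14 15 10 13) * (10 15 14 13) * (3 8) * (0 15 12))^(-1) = ((0 2 1 6 11 13 15 12)(3 8))^(-1) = (0 12 15 13 11 6 1 2)(3 8)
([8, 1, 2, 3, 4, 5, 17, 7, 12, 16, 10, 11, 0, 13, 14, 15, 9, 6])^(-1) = (0 12 8)(6 17)(9 16)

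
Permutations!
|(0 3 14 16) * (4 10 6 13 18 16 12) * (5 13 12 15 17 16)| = |(0 3 14 15 17 16)(4 10 6 12)(5 13 18)| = 12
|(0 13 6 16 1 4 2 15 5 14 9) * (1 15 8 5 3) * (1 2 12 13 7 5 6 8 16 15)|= 10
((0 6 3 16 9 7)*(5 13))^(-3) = (0 16)(3 7)(5 13)(6 9)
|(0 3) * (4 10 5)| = |(0 3)(4 10 5)| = 6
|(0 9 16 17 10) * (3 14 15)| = 15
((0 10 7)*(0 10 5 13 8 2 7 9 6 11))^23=(0 8 10 11 13 7 6 5 2 9)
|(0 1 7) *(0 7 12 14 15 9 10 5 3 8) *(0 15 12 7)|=6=|(0 1 7)(3 8 15 9 10 5)(12 14)|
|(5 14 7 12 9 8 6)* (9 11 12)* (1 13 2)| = |(1 13 2)(5 14 7 9 8 6)(11 12)| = 6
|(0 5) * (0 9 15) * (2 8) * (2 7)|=|(0 5 9 15)(2 8 7)|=12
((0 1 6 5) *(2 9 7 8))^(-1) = ((0 1 6 5)(2 9 7 8))^(-1) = (0 5 6 1)(2 8 7 9)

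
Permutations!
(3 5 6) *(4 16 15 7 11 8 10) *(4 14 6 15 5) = [0, 1, 2, 4, 16, 15, 3, 11, 10, 9, 14, 8, 12, 13, 6, 7, 5] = (3 4 16 5 15 7 11 8 10 14 6)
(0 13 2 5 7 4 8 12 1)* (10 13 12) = (0 12 1)(2 5 7 4 8 10 13) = [12, 0, 5, 3, 8, 7, 6, 4, 10, 9, 13, 11, 1, 2]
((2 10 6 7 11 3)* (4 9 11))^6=((2 10 6 7 4 9 11 3))^6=(2 11 4 6)(3 9 7 10)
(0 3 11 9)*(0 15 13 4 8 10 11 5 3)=(3 5)(4 8 10 11 9 15 13)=[0, 1, 2, 5, 8, 3, 6, 7, 10, 15, 11, 9, 12, 4, 14, 13]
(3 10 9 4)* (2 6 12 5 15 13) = (2 6 12 5 15 13)(3 10 9 4) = [0, 1, 6, 10, 3, 15, 12, 7, 8, 4, 9, 11, 5, 2, 14, 13]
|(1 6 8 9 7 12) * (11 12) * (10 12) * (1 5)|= 9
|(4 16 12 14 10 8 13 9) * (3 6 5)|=24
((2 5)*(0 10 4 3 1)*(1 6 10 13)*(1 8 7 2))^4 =((0 13 8 7 2 5 1)(3 6 10 4))^4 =(0 2 13 5 8 1 7)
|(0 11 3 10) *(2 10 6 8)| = 7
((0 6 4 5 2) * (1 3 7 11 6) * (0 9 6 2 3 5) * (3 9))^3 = ((0 1 5 9 6 4)(2 3 7 11))^3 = (0 9)(1 6)(2 11 7 3)(4 5)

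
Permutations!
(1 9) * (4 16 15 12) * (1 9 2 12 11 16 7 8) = (1 2 12 4 7 8)(11 16 15) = [0, 2, 12, 3, 7, 5, 6, 8, 1, 9, 10, 16, 4, 13, 14, 11, 15]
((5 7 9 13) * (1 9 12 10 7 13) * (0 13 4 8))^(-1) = (0 8 4 5 13)(1 9)(7 10 12)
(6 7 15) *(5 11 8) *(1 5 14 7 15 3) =(1 5 11 8 14 7 3)(6 15) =[0, 5, 2, 1, 4, 11, 15, 3, 14, 9, 10, 8, 12, 13, 7, 6]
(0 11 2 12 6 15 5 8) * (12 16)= [11, 1, 16, 3, 4, 8, 15, 7, 0, 9, 10, 2, 6, 13, 14, 5, 12]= (0 11 2 16 12 6 15 5 8)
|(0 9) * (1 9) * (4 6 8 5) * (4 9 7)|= |(0 1 7 4 6 8 5 9)|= 8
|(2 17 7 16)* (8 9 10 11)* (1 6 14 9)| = 28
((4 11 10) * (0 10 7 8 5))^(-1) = (0 5 8 7 11 4 10)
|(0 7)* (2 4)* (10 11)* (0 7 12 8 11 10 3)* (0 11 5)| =4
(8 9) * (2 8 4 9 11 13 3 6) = (2 8 11 13 3 6)(4 9) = [0, 1, 8, 6, 9, 5, 2, 7, 11, 4, 10, 13, 12, 3]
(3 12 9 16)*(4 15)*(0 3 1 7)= [3, 7, 2, 12, 15, 5, 6, 0, 8, 16, 10, 11, 9, 13, 14, 4, 1]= (0 3 12 9 16 1 7)(4 15)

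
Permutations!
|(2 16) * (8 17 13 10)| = |(2 16)(8 17 13 10)| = 4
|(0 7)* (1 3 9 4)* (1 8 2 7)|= 8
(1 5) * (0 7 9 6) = (0 7 9 6)(1 5) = [7, 5, 2, 3, 4, 1, 0, 9, 8, 6]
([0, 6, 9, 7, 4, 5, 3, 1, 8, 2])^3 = [0, 7, 9, 6, 4, 5, 1, 3, 8, 2]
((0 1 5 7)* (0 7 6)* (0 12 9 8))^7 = ((0 1 5 6 12 9 8))^7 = (12)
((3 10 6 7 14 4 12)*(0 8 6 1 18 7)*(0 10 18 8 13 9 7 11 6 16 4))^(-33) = (0 9 14 13 7)(1 11 12 8 6 3 16 10 18 4)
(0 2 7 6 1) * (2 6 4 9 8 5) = [6, 0, 7, 3, 9, 2, 1, 4, 5, 8] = (0 6 1)(2 7 4 9 8 5)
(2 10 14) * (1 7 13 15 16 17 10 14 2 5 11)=(1 7 13 15 16 17 10 2 14 5 11)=[0, 7, 14, 3, 4, 11, 6, 13, 8, 9, 2, 1, 12, 15, 5, 16, 17, 10]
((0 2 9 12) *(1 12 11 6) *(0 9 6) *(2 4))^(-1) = ((0 4 2 6 1 12 9 11))^(-1) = (0 11 9 12 1 6 2 4)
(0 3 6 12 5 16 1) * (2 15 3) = (0 2 15 3 6 12 5 16 1) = [2, 0, 15, 6, 4, 16, 12, 7, 8, 9, 10, 11, 5, 13, 14, 3, 1]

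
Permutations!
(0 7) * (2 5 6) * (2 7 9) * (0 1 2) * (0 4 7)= (0 9 4 7 1 2 5 6)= [9, 2, 5, 3, 7, 6, 0, 1, 8, 4]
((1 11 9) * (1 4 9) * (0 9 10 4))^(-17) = (0 9)(1 11)(4 10)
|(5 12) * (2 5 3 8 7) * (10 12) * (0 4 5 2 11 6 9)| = 11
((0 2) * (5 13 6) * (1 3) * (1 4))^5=(0 2)(1 4 3)(5 6 13)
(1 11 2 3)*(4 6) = (1 11 2 3)(4 6) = [0, 11, 3, 1, 6, 5, 4, 7, 8, 9, 10, 2]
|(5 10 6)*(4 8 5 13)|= 6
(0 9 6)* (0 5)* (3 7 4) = (0 9 6 5)(3 7 4) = [9, 1, 2, 7, 3, 0, 5, 4, 8, 6]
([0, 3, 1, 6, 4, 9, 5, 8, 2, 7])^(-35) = (1 7 6 2 9 3 8 5)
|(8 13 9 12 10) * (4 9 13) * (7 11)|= 10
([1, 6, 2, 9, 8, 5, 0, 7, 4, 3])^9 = (3 9)(4 8)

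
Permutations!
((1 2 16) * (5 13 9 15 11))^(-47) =(1 2 16)(5 15 13 11 9)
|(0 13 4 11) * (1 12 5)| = |(0 13 4 11)(1 12 5)| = 12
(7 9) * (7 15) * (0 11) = (0 11)(7 9 15) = [11, 1, 2, 3, 4, 5, 6, 9, 8, 15, 10, 0, 12, 13, 14, 7]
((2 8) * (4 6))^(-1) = ((2 8)(4 6))^(-1) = (2 8)(4 6)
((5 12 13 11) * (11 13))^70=((13)(5 12 11))^70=(13)(5 12 11)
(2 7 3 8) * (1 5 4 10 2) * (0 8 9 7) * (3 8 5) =[5, 3, 0, 9, 10, 4, 6, 8, 1, 7, 2] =(0 5 4 10 2)(1 3 9 7 8)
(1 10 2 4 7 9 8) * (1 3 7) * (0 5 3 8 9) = (0 5 3 7)(1 10 2 4) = [5, 10, 4, 7, 1, 3, 6, 0, 8, 9, 2]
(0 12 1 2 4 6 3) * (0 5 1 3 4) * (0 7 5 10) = (0 12 3 10)(1 2 7 5)(4 6) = [12, 2, 7, 10, 6, 1, 4, 5, 8, 9, 0, 11, 3]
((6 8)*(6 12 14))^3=((6 8 12 14))^3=(6 14 12 8)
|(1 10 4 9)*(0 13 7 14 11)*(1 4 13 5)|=|(0 5 1 10 13 7 14 11)(4 9)|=8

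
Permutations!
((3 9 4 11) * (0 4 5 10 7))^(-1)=(0 7 10 5 9 3 11 4)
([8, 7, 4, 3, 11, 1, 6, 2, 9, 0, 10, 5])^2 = (0 9 8)(1 2 11)(4 5 7)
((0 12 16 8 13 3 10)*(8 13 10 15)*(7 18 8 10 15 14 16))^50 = ((0 12 7 18 8 15 10)(3 14 16 13))^50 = (0 12 7 18 8 15 10)(3 16)(13 14)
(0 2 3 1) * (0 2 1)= (0 1 2 3)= [1, 2, 3, 0]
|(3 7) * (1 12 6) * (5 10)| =|(1 12 6)(3 7)(5 10)| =6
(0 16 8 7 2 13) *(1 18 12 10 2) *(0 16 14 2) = (0 14 2 13 16 8 7 1 18 12 10) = [14, 18, 13, 3, 4, 5, 6, 1, 7, 9, 0, 11, 10, 16, 2, 15, 8, 17, 12]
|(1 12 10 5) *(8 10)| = |(1 12 8 10 5)| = 5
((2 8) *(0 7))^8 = ((0 7)(2 8))^8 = (8)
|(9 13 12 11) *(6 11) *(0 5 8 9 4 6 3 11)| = 10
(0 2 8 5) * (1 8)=(0 2 1 8 5)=[2, 8, 1, 3, 4, 0, 6, 7, 5]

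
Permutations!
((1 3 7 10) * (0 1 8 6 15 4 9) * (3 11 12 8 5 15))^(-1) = (0 9 4 15 5 10 7 3 6 8 12 11 1)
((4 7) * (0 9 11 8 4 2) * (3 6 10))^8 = ((0 9 11 8 4 7 2)(3 6 10))^8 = (0 9 11 8 4 7 2)(3 10 6)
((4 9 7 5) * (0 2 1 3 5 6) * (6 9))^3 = ((0 2 1 3 5 4 6)(7 9))^3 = (0 3 6 1 4 2 5)(7 9)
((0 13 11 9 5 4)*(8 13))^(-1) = ((0 8 13 11 9 5 4))^(-1) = (0 4 5 9 11 13 8)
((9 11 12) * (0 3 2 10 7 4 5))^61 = ((0 3 2 10 7 4 5)(9 11 12))^61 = (0 4 10 3 5 7 2)(9 11 12)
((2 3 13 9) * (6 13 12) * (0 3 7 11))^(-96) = (0 6 2)(3 13 7)(9 11 12)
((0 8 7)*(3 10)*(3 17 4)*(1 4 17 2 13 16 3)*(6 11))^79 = (17)(0 8 7)(1 4)(2 10 3 16 13)(6 11) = ((17)(0 8 7)(1 4)(2 13 16 3 10)(6 11))^79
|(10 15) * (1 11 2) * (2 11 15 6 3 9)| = 7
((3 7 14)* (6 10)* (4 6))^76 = ((3 7 14)(4 6 10))^76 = (3 7 14)(4 6 10)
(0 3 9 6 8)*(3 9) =[9, 1, 2, 3, 4, 5, 8, 7, 0, 6] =(0 9 6 8)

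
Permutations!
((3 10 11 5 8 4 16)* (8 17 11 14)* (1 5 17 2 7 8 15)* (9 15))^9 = (1 14 16 7)(2 15 10 4)(3 8 5 9)(11 17)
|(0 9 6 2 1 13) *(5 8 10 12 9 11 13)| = 24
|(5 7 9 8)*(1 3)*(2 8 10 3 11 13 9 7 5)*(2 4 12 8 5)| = 6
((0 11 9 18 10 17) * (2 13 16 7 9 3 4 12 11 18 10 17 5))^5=((0 18 17)(2 13 16 7 9 10 5)(3 4 12 11))^5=(0 17 18)(2 10 7 13 5 9 16)(3 4 12 11)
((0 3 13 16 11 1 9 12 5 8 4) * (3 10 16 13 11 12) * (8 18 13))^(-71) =(0 10 16 12 5 18 13 8 4)(1 9 3 11)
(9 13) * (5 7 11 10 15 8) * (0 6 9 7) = (0 6 9 13 7 11 10 15 8 5) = [6, 1, 2, 3, 4, 0, 9, 11, 5, 13, 15, 10, 12, 7, 14, 8]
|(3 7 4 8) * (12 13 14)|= |(3 7 4 8)(12 13 14)|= 12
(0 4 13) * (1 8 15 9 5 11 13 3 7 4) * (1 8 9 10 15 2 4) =(0 8 2 4 3 7 1 9 5 11 13)(10 15) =[8, 9, 4, 7, 3, 11, 6, 1, 2, 5, 15, 13, 12, 0, 14, 10]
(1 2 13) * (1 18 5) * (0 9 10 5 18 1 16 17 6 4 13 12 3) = (18)(0 9 10 5 16 17 6 4 13 1 2 12 3) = [9, 2, 12, 0, 13, 16, 4, 7, 8, 10, 5, 11, 3, 1, 14, 15, 17, 6, 18]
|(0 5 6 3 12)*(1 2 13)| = 15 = |(0 5 6 3 12)(1 2 13)|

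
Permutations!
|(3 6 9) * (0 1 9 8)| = 6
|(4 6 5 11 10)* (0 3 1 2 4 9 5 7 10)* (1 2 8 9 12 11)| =36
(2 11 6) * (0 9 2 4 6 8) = [9, 1, 11, 3, 6, 5, 4, 7, 0, 2, 10, 8] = (0 9 2 11 8)(4 6)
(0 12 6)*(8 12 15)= (0 15 8 12 6)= [15, 1, 2, 3, 4, 5, 0, 7, 12, 9, 10, 11, 6, 13, 14, 8]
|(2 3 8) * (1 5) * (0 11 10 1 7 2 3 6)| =|(0 11 10 1 5 7 2 6)(3 8)| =8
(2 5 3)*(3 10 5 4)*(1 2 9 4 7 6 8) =(1 2 7 6 8)(3 9 4)(5 10) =[0, 2, 7, 9, 3, 10, 8, 6, 1, 4, 5]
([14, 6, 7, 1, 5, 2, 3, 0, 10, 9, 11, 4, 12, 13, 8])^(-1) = (0 7 2 5 4 11 10 8 14)(1 3 6)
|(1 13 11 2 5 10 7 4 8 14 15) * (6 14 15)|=|(1 13 11 2 5 10 7 4 8 15)(6 14)|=10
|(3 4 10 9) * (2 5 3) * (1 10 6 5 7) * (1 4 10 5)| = 9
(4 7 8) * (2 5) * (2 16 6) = (2 5 16 6)(4 7 8) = [0, 1, 5, 3, 7, 16, 2, 8, 4, 9, 10, 11, 12, 13, 14, 15, 6]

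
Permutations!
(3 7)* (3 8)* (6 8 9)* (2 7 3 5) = [0, 1, 7, 3, 4, 2, 8, 9, 5, 6] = (2 7 9 6 8 5)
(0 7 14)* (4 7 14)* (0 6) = (0 14 6)(4 7) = [14, 1, 2, 3, 7, 5, 0, 4, 8, 9, 10, 11, 12, 13, 6]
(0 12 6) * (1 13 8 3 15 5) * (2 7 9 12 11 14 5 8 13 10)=(0 11 14 5 1 10 2 7 9 12 6)(3 15 8)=[11, 10, 7, 15, 4, 1, 0, 9, 3, 12, 2, 14, 6, 13, 5, 8]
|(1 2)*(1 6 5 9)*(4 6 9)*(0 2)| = 12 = |(0 2 9 1)(4 6 5)|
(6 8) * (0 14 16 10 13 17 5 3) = (0 14 16 10 13 17 5 3)(6 8) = [14, 1, 2, 0, 4, 3, 8, 7, 6, 9, 13, 11, 12, 17, 16, 15, 10, 5]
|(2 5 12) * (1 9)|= |(1 9)(2 5 12)|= 6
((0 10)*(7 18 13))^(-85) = (0 10)(7 13 18)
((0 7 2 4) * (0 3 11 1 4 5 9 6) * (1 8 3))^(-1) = ((0 7 2 5 9 6)(1 4)(3 11 8))^(-1) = (0 6 9 5 2 7)(1 4)(3 8 11)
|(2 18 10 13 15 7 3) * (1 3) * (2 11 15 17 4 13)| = |(1 3 11 15 7)(2 18 10)(4 13 17)| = 15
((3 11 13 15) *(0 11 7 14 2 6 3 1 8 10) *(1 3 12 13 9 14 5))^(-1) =(0 10 8 1 5 7 3 15 13 12 6 2 14 9 11)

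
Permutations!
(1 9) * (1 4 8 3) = (1 9 4 8 3) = [0, 9, 2, 1, 8, 5, 6, 7, 3, 4]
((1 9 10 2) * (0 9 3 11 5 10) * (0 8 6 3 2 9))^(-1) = (1 2)(3 6 8 9 10 5 11)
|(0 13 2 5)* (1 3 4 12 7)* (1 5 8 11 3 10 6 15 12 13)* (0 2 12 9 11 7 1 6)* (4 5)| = 15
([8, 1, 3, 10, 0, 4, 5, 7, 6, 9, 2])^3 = [5, 1, 2, 3, 6, 8, 0, 7, 4, 9, 10]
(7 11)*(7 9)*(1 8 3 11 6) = (1 8 3 11 9 7 6) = [0, 8, 2, 11, 4, 5, 1, 6, 3, 7, 10, 9]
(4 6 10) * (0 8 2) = (0 8 2)(4 6 10) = [8, 1, 0, 3, 6, 5, 10, 7, 2, 9, 4]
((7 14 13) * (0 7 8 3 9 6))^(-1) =((0 7 14 13 8 3 9 6))^(-1) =(0 6 9 3 8 13 14 7)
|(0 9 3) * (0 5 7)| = 5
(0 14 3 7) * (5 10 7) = (0 14 3 5 10 7) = [14, 1, 2, 5, 4, 10, 6, 0, 8, 9, 7, 11, 12, 13, 3]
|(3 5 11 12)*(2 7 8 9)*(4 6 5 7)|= 10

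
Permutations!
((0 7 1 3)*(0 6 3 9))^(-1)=(0 9 1 7)(3 6)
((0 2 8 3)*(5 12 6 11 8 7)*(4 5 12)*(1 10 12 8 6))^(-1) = (0 3 8 7 2)(1 12 10)(4 5)(6 11)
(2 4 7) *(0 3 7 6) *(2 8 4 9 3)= (0 2 9 3 7 8 4 6)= [2, 1, 9, 7, 6, 5, 0, 8, 4, 3]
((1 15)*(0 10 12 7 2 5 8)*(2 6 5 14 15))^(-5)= (0 12 6 8 10 7 5)(1 15 14 2)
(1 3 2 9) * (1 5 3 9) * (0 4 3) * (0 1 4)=[0, 9, 4, 2, 3, 1, 6, 7, 8, 5]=(1 9 5)(2 4 3)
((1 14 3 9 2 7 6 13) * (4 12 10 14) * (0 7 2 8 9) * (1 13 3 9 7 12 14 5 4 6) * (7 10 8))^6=(0 14)(1 10)(3 4)(5 6)(7 8)(9 12)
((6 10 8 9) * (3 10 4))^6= ((3 10 8 9 6 4))^6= (10)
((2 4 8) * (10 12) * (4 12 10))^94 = (2 4)(8 12)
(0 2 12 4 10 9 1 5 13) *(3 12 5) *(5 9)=[2, 3, 9, 12, 10, 13, 6, 7, 8, 1, 5, 11, 4, 0]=(0 2 9 1 3 12 4 10 5 13)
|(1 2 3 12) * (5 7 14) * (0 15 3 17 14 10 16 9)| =13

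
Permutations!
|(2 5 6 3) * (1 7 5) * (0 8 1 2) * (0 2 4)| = |(0 8 1 7 5 6 3 2 4)| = 9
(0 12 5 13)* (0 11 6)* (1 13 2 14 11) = (0 12 5 2 14 11 6)(1 13) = [12, 13, 14, 3, 4, 2, 0, 7, 8, 9, 10, 6, 5, 1, 11]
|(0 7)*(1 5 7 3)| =|(0 3 1 5 7)| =5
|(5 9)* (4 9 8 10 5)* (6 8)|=4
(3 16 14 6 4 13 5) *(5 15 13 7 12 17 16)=(3 5)(4 7 12 17 16 14 6)(13 15)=[0, 1, 2, 5, 7, 3, 4, 12, 8, 9, 10, 11, 17, 15, 6, 13, 14, 16]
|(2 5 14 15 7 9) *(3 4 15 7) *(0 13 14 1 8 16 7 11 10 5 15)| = |(0 13 14 11 10 5 1 8 16 7 9 2 15 3 4)| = 15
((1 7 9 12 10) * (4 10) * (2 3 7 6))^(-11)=((1 6 2 3 7 9 12 4 10))^(-11)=(1 4 9 3 6 10 12 7 2)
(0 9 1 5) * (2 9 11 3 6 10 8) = [11, 5, 9, 6, 4, 0, 10, 7, 2, 1, 8, 3] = (0 11 3 6 10 8 2 9 1 5)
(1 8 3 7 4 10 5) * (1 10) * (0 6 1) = [6, 8, 2, 7, 0, 10, 1, 4, 3, 9, 5] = (0 6 1 8 3 7 4)(5 10)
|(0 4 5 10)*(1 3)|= 4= |(0 4 5 10)(1 3)|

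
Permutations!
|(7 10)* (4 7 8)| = |(4 7 10 8)| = 4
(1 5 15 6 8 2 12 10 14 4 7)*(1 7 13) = [0, 5, 12, 3, 13, 15, 8, 7, 2, 9, 14, 11, 10, 1, 4, 6] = (1 5 15 6 8 2 12 10 14 4 13)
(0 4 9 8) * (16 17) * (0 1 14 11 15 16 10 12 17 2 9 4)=(1 14 11 15 16 2 9 8)(10 12 17)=[0, 14, 9, 3, 4, 5, 6, 7, 1, 8, 12, 15, 17, 13, 11, 16, 2, 10]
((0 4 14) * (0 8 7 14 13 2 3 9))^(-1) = (0 9 3 2 13 4)(7 8 14)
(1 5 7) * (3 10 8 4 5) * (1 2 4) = (1 3 10 8)(2 4 5 7) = [0, 3, 4, 10, 5, 7, 6, 2, 1, 9, 8]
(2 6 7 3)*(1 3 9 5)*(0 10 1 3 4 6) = (0 10 1 4 6 7 9 5 3 2) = [10, 4, 0, 2, 6, 3, 7, 9, 8, 5, 1]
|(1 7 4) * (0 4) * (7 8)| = 5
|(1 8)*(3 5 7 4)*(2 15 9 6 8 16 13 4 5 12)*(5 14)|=33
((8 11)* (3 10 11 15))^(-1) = (3 15 8 11 10) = ((3 10 11 8 15))^(-1)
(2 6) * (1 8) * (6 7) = (1 8)(2 7 6) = [0, 8, 7, 3, 4, 5, 2, 6, 1]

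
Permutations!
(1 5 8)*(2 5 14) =(1 14 2 5 8) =[0, 14, 5, 3, 4, 8, 6, 7, 1, 9, 10, 11, 12, 13, 2]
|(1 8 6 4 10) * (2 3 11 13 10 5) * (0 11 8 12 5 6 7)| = 22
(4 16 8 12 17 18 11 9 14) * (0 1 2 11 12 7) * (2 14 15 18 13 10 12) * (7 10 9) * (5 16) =(0 1 14 4 5 16 8 10 12 17 13 9 15 18 2 11 7) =[1, 14, 11, 3, 5, 16, 6, 0, 10, 15, 12, 7, 17, 9, 4, 18, 8, 13, 2]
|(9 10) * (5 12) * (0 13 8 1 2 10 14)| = 8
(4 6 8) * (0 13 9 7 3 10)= (0 13 9 7 3 10)(4 6 8)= [13, 1, 2, 10, 6, 5, 8, 3, 4, 7, 0, 11, 12, 9]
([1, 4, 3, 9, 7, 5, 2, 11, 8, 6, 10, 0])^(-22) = [7, 11, 9, 6, 0, 5, 3, 1, 8, 2, 10, 4]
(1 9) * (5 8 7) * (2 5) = (1 9)(2 5 8 7) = [0, 9, 5, 3, 4, 8, 6, 2, 7, 1]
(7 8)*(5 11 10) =(5 11 10)(7 8) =[0, 1, 2, 3, 4, 11, 6, 8, 7, 9, 5, 10]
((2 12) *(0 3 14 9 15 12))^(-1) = (0 2 12 15 9 14 3)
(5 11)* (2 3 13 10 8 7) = (2 3 13 10 8 7)(5 11) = [0, 1, 3, 13, 4, 11, 6, 2, 7, 9, 8, 5, 12, 10]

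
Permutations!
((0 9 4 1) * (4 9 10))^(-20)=(10)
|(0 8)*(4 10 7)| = |(0 8)(4 10 7)| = 6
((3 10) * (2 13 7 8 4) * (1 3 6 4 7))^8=((1 3 10 6 4 2 13)(7 8))^8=(1 3 10 6 4 2 13)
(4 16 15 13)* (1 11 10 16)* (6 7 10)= (1 11 6 7 10 16 15 13 4)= [0, 11, 2, 3, 1, 5, 7, 10, 8, 9, 16, 6, 12, 4, 14, 13, 15]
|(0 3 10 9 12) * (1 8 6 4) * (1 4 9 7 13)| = |(0 3 10 7 13 1 8 6 9 12)| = 10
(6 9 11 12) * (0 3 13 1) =[3, 0, 2, 13, 4, 5, 9, 7, 8, 11, 10, 12, 6, 1] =(0 3 13 1)(6 9 11 12)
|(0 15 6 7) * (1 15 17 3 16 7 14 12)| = 5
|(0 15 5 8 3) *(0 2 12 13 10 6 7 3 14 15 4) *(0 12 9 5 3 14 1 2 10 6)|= |(0 4 12 13 6 7 14 15 3 10)(1 2 9 5 8)|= 10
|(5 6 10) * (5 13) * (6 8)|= |(5 8 6 10 13)|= 5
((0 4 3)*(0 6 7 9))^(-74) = (0 7 3)(4 9 6)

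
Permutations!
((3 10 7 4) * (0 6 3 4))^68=((0 6 3 10 7))^68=(0 10 6 7 3)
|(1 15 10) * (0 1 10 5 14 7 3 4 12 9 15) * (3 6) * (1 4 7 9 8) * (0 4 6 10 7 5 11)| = |(0 6 3 5 14 9 15 11)(1 4 12 8)(7 10)| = 8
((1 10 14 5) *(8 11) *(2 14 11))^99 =((1 10 11 8 2 14 5))^99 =(1 10 11 8 2 14 5)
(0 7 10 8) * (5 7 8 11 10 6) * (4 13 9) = (0 8)(4 13 9)(5 7 6)(10 11) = [8, 1, 2, 3, 13, 7, 5, 6, 0, 4, 11, 10, 12, 9]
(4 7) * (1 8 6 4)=[0, 8, 2, 3, 7, 5, 4, 1, 6]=(1 8 6 4 7)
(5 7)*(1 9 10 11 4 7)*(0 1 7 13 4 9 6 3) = (0 1 6 3)(4 13)(5 7)(9 10 11) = [1, 6, 2, 0, 13, 7, 3, 5, 8, 10, 11, 9, 12, 4]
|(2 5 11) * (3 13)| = 6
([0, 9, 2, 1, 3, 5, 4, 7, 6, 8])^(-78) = (9)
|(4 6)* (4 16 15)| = 4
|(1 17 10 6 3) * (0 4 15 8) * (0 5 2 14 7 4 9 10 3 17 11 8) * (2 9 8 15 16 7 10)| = |(0 8 5 9 2 14 10 6 17 3 1 11 15)(4 16 7)| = 39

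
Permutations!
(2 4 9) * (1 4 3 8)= (1 4 9 2 3 8)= [0, 4, 3, 8, 9, 5, 6, 7, 1, 2]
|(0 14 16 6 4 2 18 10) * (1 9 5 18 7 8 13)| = 14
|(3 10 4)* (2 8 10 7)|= |(2 8 10 4 3 7)|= 6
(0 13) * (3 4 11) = (0 13)(3 4 11) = [13, 1, 2, 4, 11, 5, 6, 7, 8, 9, 10, 3, 12, 0]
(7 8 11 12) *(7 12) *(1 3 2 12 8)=(1 3 2 12 8 11 7)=[0, 3, 12, 2, 4, 5, 6, 1, 11, 9, 10, 7, 8]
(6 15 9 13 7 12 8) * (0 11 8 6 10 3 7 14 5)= (0 11 8 10 3 7 12 6 15 9 13 14 5)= [11, 1, 2, 7, 4, 0, 15, 12, 10, 13, 3, 8, 6, 14, 5, 9]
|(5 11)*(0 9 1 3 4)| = 10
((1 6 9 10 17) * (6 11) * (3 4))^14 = (1 6 10)(9 17 11)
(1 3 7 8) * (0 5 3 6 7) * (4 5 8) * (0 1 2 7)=(0 8 2 7 4 5 3 1 6)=[8, 6, 7, 1, 5, 3, 0, 4, 2]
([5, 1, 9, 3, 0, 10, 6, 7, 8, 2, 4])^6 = [10, 1, 2, 3, 5, 4, 6, 7, 8, 9, 0]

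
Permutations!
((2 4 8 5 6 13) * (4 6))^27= (13)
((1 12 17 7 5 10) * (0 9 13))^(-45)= ((0 9 13)(1 12 17 7 5 10))^(-45)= (1 7)(5 12)(10 17)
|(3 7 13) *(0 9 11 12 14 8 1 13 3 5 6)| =|(0 9 11 12 14 8 1 13 5 6)(3 7)| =10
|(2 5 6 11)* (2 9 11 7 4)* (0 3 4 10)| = 8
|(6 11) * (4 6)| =|(4 6 11)| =3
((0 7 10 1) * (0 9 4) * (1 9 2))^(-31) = (0 4 9 10 7)(1 2)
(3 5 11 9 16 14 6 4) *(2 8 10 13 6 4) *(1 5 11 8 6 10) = (1 5 8)(2 6)(3 11 9 16 14 4)(10 13) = [0, 5, 6, 11, 3, 8, 2, 7, 1, 16, 13, 9, 12, 10, 4, 15, 14]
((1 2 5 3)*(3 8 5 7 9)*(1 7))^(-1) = (1 2)(3 9 7)(5 8)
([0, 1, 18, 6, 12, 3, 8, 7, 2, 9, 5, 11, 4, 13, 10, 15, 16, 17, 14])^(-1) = (2 8 6 3 5 10 14 18)(4 12)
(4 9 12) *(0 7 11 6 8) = [7, 1, 2, 3, 9, 5, 8, 11, 0, 12, 10, 6, 4] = (0 7 11 6 8)(4 9 12)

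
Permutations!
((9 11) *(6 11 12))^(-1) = (6 12 9 11)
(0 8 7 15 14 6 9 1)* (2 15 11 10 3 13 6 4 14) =(0 8 7 11 10 3 13 6 9 1)(2 15)(4 14) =[8, 0, 15, 13, 14, 5, 9, 11, 7, 1, 3, 10, 12, 6, 4, 2]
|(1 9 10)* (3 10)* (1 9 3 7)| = 5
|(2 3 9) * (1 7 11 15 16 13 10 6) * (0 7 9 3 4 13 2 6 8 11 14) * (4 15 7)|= |(0 4 13 10 8 11 7 14)(1 9 6)(2 15 16)|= 24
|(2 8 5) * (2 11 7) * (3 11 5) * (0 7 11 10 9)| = |(11)(0 7 2 8 3 10 9)| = 7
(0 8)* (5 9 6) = (0 8)(5 9 6) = [8, 1, 2, 3, 4, 9, 5, 7, 0, 6]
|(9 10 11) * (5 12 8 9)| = |(5 12 8 9 10 11)| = 6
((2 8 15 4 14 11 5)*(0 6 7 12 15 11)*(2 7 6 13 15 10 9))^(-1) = (0 14 4 15 13)(2 9 10 12 7 5 11 8)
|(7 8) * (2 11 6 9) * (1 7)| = |(1 7 8)(2 11 6 9)| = 12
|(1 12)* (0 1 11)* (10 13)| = 4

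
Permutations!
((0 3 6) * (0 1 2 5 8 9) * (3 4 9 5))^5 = (0 9 4)(1 2 3 6)(5 8)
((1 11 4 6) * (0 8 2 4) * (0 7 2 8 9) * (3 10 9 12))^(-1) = (0 9 10 3 12)(1 6 4 2 7 11)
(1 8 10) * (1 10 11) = (1 8 11) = [0, 8, 2, 3, 4, 5, 6, 7, 11, 9, 10, 1]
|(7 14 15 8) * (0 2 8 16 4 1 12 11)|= |(0 2 8 7 14 15 16 4 1 12 11)|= 11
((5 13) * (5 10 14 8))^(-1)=(5 8 14 10 13)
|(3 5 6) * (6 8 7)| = |(3 5 8 7 6)| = 5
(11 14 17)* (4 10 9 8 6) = [0, 1, 2, 3, 10, 5, 4, 7, 6, 8, 9, 14, 12, 13, 17, 15, 16, 11] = (4 10 9 8 6)(11 14 17)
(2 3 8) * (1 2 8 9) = [0, 2, 3, 9, 4, 5, 6, 7, 8, 1] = (1 2 3 9)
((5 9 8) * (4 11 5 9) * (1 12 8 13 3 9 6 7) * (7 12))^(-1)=((1 7)(3 9 13)(4 11 5)(6 12 8))^(-1)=(1 7)(3 13 9)(4 5 11)(6 8 12)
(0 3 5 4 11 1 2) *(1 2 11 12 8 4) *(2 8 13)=(0 3 5 1 11 8 4 12 13 2)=[3, 11, 0, 5, 12, 1, 6, 7, 4, 9, 10, 8, 13, 2]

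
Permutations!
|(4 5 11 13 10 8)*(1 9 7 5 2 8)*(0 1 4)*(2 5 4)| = 11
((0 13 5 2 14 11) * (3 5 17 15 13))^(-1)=(0 11 14 2 5 3)(13 15 17)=((0 3 5 2 14 11)(13 17 15))^(-1)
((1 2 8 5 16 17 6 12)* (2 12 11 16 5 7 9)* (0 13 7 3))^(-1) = ((0 13 7 9 2 8 3)(1 12)(6 11 16 17))^(-1) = (0 3 8 2 9 7 13)(1 12)(6 17 16 11)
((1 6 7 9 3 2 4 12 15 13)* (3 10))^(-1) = (1 13 15 12 4 2 3 10 9 7 6)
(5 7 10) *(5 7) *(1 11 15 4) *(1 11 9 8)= (1 9 8)(4 11 15)(7 10)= [0, 9, 2, 3, 11, 5, 6, 10, 1, 8, 7, 15, 12, 13, 14, 4]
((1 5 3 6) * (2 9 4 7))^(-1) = (1 6 3 5)(2 7 4 9)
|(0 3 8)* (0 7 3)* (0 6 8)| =|(0 6 8 7 3)| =5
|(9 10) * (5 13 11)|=6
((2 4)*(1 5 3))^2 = (1 3 5) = ((1 5 3)(2 4))^2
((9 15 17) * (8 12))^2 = ((8 12)(9 15 17))^2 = (9 17 15)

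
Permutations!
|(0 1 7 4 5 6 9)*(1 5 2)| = 4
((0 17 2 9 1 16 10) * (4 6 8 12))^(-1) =(0 10 16 1 9 2 17)(4 12 8 6)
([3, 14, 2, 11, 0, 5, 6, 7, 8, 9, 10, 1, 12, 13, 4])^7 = (0 3 11 1 14 4)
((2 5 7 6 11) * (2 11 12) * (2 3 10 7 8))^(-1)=(2 8 5)(3 12 6 7 10)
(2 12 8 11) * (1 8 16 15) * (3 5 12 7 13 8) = (1 3 5 12 16 15)(2 7 13 8 11) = [0, 3, 7, 5, 4, 12, 6, 13, 11, 9, 10, 2, 16, 8, 14, 1, 15]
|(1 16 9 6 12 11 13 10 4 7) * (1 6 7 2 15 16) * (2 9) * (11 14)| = |(2 15 16)(4 9 7 6 12 14 11 13 10)| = 9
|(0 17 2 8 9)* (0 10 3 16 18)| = 9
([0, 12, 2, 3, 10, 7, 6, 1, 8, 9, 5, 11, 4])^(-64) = (1 4 5)(7 12 10)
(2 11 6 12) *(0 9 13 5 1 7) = (0 9 13 5 1 7)(2 11 6 12) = [9, 7, 11, 3, 4, 1, 12, 0, 8, 13, 10, 6, 2, 5]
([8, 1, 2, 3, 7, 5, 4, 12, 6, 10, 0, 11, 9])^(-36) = (0 7)(4 10)(6 9)(8 12)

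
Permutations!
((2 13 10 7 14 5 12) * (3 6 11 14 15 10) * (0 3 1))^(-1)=((0 3 6 11 14 5 12 2 13 1)(7 15 10))^(-1)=(0 1 13 2 12 5 14 11 6 3)(7 10 15)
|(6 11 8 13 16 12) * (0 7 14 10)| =|(0 7 14 10)(6 11 8 13 16 12)| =12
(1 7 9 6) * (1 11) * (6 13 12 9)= (1 7 6 11)(9 13 12)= [0, 7, 2, 3, 4, 5, 11, 6, 8, 13, 10, 1, 9, 12]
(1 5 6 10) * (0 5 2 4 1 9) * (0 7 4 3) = (0 5 6 10 9 7 4 1 2 3) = [5, 2, 3, 0, 1, 6, 10, 4, 8, 7, 9]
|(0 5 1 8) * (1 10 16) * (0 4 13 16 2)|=|(0 5 10 2)(1 8 4 13 16)|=20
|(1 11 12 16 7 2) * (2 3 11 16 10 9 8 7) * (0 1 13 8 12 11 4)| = 9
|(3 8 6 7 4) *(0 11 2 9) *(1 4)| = 12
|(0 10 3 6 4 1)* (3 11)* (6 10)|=12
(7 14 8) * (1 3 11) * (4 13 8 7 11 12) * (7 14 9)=(14)(1 3 12 4 13 8 11)(7 9)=[0, 3, 2, 12, 13, 5, 6, 9, 11, 7, 10, 1, 4, 8, 14]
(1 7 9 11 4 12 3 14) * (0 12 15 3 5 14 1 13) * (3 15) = (15)(0 12 5 14 13)(1 7 9 11 4 3) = [12, 7, 2, 1, 3, 14, 6, 9, 8, 11, 10, 4, 5, 0, 13, 15]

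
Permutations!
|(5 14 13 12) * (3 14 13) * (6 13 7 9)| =|(3 14)(5 7 9 6 13 12)| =6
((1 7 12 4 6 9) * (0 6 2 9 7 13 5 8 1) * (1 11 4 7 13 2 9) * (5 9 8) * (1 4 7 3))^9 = (0 6 13 9)(1 2 4 8 11 7 12 3)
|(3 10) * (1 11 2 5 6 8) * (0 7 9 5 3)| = 11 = |(0 7 9 5 6 8 1 11 2 3 10)|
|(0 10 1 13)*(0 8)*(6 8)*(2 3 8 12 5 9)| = 11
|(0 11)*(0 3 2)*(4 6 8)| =|(0 11 3 2)(4 6 8)| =12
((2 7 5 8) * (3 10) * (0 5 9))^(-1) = (0 9 7 2 8 5)(3 10)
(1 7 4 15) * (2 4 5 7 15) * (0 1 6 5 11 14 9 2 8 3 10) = (0 1 15 6 5 7 11 14 9 2 4 8 3 10) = [1, 15, 4, 10, 8, 7, 5, 11, 3, 2, 0, 14, 12, 13, 9, 6]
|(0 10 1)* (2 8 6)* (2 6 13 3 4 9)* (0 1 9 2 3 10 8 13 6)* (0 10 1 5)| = 11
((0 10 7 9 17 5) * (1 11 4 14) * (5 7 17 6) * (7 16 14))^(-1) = ((0 10 17 16 14 1 11 4 7 9 6 5))^(-1) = (0 5 6 9 7 4 11 1 14 16 17 10)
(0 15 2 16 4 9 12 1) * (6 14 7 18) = (0 15 2 16 4 9 12 1)(6 14 7 18) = [15, 0, 16, 3, 9, 5, 14, 18, 8, 12, 10, 11, 1, 13, 7, 2, 4, 17, 6]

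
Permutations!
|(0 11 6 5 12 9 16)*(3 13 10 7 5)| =11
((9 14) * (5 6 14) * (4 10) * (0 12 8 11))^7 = (0 11 8 12)(4 10)(5 9 14 6)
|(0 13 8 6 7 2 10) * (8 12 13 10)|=4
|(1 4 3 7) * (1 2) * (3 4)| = 4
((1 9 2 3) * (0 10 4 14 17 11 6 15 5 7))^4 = ((0 10 4 14 17 11 6 15 5 7)(1 9 2 3))^4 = (0 17 5 4 6)(7 14 15 10 11)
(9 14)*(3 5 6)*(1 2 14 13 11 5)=(1 2 14 9 13 11 5 6 3)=[0, 2, 14, 1, 4, 6, 3, 7, 8, 13, 10, 5, 12, 11, 9]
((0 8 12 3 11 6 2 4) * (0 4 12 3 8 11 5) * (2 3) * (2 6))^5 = ((0 11 2 12 8 6 3 5))^5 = (0 6 2 5 8 11 3 12)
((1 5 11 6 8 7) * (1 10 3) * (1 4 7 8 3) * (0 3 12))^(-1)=(0 12 6 11 5 1 10 7 4 3)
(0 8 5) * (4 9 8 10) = (0 10 4 9 8 5) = [10, 1, 2, 3, 9, 0, 6, 7, 5, 8, 4]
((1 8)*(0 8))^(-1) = (0 1 8)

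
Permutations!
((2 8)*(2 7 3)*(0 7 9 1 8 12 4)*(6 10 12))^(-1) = ((0 7 3 2 6 10 12 4)(1 8 9))^(-1) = (0 4 12 10 6 2 3 7)(1 9 8)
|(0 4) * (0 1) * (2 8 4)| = 5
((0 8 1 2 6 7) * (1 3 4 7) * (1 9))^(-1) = (0 7 4 3 8)(1 9 6 2)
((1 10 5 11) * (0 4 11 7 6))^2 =(0 11 10 7)(1 5 6 4)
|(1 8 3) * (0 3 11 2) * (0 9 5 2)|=15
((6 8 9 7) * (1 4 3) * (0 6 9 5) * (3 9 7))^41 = ((0 6 8 5)(1 4 9 3))^41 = (0 6 8 5)(1 4 9 3)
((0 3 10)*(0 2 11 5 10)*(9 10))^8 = ((0 3)(2 11 5 9 10))^8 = (2 9 11 10 5)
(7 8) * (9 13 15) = [0, 1, 2, 3, 4, 5, 6, 8, 7, 13, 10, 11, 12, 15, 14, 9] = (7 8)(9 13 15)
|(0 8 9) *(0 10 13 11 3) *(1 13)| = |(0 8 9 10 1 13 11 3)| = 8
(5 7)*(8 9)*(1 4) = (1 4)(5 7)(8 9) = [0, 4, 2, 3, 1, 7, 6, 5, 9, 8]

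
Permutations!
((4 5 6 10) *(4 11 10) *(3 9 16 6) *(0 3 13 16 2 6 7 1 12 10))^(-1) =(0 11 10 12 1 7 16 13 5 4 6 2 9 3)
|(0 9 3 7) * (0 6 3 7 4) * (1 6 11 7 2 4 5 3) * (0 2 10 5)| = 10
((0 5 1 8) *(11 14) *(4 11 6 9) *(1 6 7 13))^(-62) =((0 5 6 9 4 11 14 7 13 1 8))^(-62) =(0 4 13 5 11 1 6 14 8 9 7)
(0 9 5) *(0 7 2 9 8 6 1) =(0 8 6 1)(2 9 5 7) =[8, 0, 9, 3, 4, 7, 1, 2, 6, 5]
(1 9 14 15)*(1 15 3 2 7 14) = (15)(1 9)(2 7 14 3) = [0, 9, 7, 2, 4, 5, 6, 14, 8, 1, 10, 11, 12, 13, 3, 15]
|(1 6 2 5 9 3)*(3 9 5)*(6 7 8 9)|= 7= |(1 7 8 9 6 2 3)|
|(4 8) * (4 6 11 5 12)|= 6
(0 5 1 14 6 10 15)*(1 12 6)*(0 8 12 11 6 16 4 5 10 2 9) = [10, 14, 9, 3, 5, 11, 2, 7, 12, 0, 15, 6, 16, 13, 1, 8, 4] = (0 10 15 8 12 16 4 5 11 6 2 9)(1 14)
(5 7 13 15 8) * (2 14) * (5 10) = (2 14)(5 7 13 15 8 10) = [0, 1, 14, 3, 4, 7, 6, 13, 10, 9, 5, 11, 12, 15, 2, 8]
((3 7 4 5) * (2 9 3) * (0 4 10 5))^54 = ((0 4)(2 9 3 7 10 5))^54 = (10)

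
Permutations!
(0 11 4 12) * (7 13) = (0 11 4 12)(7 13) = [11, 1, 2, 3, 12, 5, 6, 13, 8, 9, 10, 4, 0, 7]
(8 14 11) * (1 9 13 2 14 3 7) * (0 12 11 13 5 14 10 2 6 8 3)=(0 12 11 3 7 1 9 5 14 13 6 8)(2 10)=[12, 9, 10, 7, 4, 14, 8, 1, 0, 5, 2, 3, 11, 6, 13]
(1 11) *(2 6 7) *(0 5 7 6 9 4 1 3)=(0 5 7 2 9 4 1 11 3)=[5, 11, 9, 0, 1, 7, 6, 2, 8, 4, 10, 3]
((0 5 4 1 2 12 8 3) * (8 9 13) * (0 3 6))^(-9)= (0 5 4 1 2 12 9 13 8 6)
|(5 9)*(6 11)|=|(5 9)(6 11)|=2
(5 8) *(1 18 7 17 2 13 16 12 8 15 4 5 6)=(1 18 7 17 2 13 16 12 8 6)(4 5 15)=[0, 18, 13, 3, 5, 15, 1, 17, 6, 9, 10, 11, 8, 16, 14, 4, 12, 2, 7]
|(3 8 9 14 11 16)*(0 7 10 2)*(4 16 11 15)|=|(0 7 10 2)(3 8 9 14 15 4 16)|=28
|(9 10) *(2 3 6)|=6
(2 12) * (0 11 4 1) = [11, 0, 12, 3, 1, 5, 6, 7, 8, 9, 10, 4, 2] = (0 11 4 1)(2 12)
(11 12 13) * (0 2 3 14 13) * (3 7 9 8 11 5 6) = (0 2 7 9 8 11 12)(3 14 13 5 6) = [2, 1, 7, 14, 4, 6, 3, 9, 11, 8, 10, 12, 0, 5, 13]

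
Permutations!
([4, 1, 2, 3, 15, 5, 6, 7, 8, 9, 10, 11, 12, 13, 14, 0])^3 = (15)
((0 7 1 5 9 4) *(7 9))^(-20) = (0 9 4)(1 5 7)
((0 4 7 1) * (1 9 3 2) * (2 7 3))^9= ((0 4 3 7 9 2 1))^9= (0 3 9 1 4 7 2)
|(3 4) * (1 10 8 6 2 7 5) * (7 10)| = |(1 7 5)(2 10 8 6)(3 4)| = 12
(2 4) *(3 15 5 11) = [0, 1, 4, 15, 2, 11, 6, 7, 8, 9, 10, 3, 12, 13, 14, 5] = (2 4)(3 15 5 11)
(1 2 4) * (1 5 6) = (1 2 4 5 6) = [0, 2, 4, 3, 5, 6, 1]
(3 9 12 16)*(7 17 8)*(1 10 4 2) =(1 10 4 2)(3 9 12 16)(7 17 8) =[0, 10, 1, 9, 2, 5, 6, 17, 7, 12, 4, 11, 16, 13, 14, 15, 3, 8]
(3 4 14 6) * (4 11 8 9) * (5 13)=(3 11 8 9 4 14 6)(5 13)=[0, 1, 2, 11, 14, 13, 3, 7, 9, 4, 10, 8, 12, 5, 6]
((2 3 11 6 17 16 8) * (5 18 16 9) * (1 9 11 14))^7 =(1 3 8 18 9 14 2 16 5)(6 17 11)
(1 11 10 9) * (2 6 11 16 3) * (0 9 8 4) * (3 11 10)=(0 9 1 16 11 3 2 6 10 8 4)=[9, 16, 6, 2, 0, 5, 10, 7, 4, 1, 8, 3, 12, 13, 14, 15, 11]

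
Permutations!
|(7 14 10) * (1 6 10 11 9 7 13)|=|(1 6 10 13)(7 14 11 9)|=4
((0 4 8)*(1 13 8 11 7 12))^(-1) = (0 8 13 1 12 7 11 4)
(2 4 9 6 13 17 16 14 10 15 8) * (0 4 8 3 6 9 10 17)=(0 4 10 15 3 6 13)(2 8)(14 17 16)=[4, 1, 8, 6, 10, 5, 13, 7, 2, 9, 15, 11, 12, 0, 17, 3, 14, 16]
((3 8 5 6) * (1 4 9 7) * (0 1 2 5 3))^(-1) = (0 6 5 2 7 9 4 1)(3 8)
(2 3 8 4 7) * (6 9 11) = (2 3 8 4 7)(6 9 11) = [0, 1, 3, 8, 7, 5, 9, 2, 4, 11, 10, 6]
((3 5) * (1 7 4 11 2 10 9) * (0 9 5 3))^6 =((0 9 1 7 4 11 2 10 5))^6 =(0 2 7)(1 5 11)(4 9 10)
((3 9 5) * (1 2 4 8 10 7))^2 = (1 4 10)(2 8 7)(3 5 9)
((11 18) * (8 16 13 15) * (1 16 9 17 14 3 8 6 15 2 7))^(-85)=(6 15)(11 18)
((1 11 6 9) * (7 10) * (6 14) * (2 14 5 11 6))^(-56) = (14)(1 6 9)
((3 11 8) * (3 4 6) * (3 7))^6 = ((3 11 8 4 6 7))^6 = (11)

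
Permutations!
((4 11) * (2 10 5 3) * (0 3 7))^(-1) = (0 7 5 10 2 3)(4 11)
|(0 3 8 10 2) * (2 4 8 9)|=12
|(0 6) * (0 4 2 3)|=5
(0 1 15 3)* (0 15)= (0 1)(3 15)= [1, 0, 2, 15, 4, 5, 6, 7, 8, 9, 10, 11, 12, 13, 14, 3]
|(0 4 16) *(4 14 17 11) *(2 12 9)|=|(0 14 17 11 4 16)(2 12 9)|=6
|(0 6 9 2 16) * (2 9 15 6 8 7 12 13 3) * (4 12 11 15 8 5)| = |(0 5 4 12 13 3 2 16)(6 8 7 11 15)| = 40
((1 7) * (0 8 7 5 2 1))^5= (0 7 8)(1 2 5)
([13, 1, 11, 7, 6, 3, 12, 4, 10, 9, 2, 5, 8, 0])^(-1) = (0 13)(2 10 8 12 6 4 7 3 5 11)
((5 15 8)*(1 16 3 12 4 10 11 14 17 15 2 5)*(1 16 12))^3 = ((1 12 4 10 11 14 17 15 8 16 3)(2 5))^3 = (1 10 17 16 12 11 15 3 4 14 8)(2 5)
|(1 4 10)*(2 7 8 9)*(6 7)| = 15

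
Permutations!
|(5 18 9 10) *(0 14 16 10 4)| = 8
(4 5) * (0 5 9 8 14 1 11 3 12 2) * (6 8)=(0 5 4 9 6 8 14 1 11 3 12 2)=[5, 11, 0, 12, 9, 4, 8, 7, 14, 6, 10, 3, 2, 13, 1]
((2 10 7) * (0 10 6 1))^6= ((0 10 7 2 6 1))^6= (10)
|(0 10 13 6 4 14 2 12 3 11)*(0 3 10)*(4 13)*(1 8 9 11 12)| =10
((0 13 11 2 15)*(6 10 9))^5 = ((0 13 11 2 15)(6 10 9))^5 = (15)(6 9 10)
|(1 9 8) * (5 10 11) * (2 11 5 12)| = 6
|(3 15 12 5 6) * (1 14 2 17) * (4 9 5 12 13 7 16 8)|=|(1 14 2 17)(3 15 13 7 16 8 4 9 5 6)|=20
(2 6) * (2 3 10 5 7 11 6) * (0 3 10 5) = (0 3 5 7 11 6 10) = [3, 1, 2, 5, 4, 7, 10, 11, 8, 9, 0, 6]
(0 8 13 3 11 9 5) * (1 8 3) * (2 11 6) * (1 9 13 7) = (0 3 6 2 11 13 9 5)(1 8 7) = [3, 8, 11, 6, 4, 0, 2, 1, 7, 5, 10, 13, 12, 9]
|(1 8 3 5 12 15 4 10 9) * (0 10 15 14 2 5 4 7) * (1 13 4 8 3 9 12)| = 14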